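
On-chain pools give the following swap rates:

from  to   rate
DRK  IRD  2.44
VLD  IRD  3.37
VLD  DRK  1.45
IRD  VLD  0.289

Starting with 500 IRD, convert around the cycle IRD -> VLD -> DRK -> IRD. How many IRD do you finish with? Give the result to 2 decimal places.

500 IRD × 0.289 = 144.5 VLD
144.5 VLD × 1.45 = 209.525 DRK
209.525 DRK × 2.44 = 511.241 IRD

511.24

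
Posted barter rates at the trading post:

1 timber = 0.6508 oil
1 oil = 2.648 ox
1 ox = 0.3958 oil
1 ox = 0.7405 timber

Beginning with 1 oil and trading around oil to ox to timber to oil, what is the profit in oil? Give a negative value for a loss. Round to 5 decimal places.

0.27612

1 oil × 2.648 = 2.648 ox
2.648 ox × 0.7405 = 1.960844 timber
1.960844 timber × 0.6508 = 1.2761172752 oil
Net change: 1.2761172752 − 1 = 0.2761172752 oil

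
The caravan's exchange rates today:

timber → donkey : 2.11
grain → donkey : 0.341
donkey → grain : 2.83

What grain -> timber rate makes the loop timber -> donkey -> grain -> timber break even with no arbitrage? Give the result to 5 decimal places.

0.16747

Known legs of the cycle: 2.11 × 2.83 = 5.9713
For no arbitrage the full-cycle product must be 1, so the missing rate is 1 / 5.9713 ≈ 0.1674677.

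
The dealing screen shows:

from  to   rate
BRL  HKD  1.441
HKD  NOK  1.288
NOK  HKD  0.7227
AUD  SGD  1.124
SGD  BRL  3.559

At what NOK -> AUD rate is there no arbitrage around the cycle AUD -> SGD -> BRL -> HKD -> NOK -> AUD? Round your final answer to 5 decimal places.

0.13469

Known legs of the cycle: 1.124 × 3.559 × 1.441 × 1.288 = 7.424618498528
For no arbitrage the full-cycle product must be 1, so the missing rate is 1 / 7.424618498528 ≈ 0.1346871.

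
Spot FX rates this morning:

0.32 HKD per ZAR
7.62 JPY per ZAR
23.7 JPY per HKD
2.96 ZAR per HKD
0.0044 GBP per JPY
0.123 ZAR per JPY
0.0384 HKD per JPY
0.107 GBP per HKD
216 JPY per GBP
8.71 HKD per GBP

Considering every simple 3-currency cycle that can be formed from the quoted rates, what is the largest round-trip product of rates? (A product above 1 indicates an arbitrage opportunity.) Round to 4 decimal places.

0.9328

JPY→ZAR→HKD→JPY: 0.123 × 0.32 × 23.7 = 0.93283
JPY→GBP→HKD→JPY: 0.0044 × 8.71 × 23.7 = 0.90828
JPY→HKD→GBP→JPY: 0.0384 × 0.107 × 216 = 0.88750
JPY→HKD→ZAR→JPY: 0.0384 × 2.96 × 7.62 = 0.86612
Maximum is JPY→ZAR→HKD→JPY at 0.9328; no arbitrage — every cycle loses value.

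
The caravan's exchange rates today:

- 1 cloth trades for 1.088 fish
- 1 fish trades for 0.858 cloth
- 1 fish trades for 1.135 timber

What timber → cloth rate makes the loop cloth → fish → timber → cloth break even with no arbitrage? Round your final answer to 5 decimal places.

Known legs of the cycle: 1.088 × 1.135 = 1.23488
For no arbitrage the full-cycle product must be 1, so the missing rate is 1 / 1.23488 ≈ 0.8097953.

0.80980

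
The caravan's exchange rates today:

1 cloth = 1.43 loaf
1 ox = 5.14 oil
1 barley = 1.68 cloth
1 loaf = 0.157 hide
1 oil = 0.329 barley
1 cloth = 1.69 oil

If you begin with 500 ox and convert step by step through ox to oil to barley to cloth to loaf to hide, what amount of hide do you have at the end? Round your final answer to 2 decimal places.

318.91

500 ox × 5.14 = 2570 oil
2570 oil × 0.329 = 845.53 barley
845.53 barley × 1.68 = 1420.4904 cloth
1420.4904 cloth × 1.43 = 2031.301272 loaf
2031.301272 loaf × 0.157 = 318.914299704 hide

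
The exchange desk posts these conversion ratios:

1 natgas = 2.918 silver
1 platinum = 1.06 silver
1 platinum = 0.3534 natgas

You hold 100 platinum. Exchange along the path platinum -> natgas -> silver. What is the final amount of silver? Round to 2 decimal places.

103.12

100 platinum × 0.3534 = 35.34 natgas
35.34 natgas × 2.918 = 103.12212 silver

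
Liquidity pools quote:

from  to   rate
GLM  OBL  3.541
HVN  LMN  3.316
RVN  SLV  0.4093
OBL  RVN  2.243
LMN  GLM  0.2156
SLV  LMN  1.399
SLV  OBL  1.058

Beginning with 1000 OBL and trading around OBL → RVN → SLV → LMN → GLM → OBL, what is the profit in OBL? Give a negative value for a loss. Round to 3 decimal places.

-19.464

1000 OBL × 2.243 = 2243 RVN
2243 RVN × 0.4093 = 918.0599 SLV
918.0599 SLV × 1.399 = 1284.3658001 LMN
1284.3658001 LMN × 0.2156 = 276.90926650156 GLM
276.90926650156 GLM × 3.541 = 980.53571268202396 OBL
Net change: 980.53571268202396 − 1000 = -19.46428731797604 OBL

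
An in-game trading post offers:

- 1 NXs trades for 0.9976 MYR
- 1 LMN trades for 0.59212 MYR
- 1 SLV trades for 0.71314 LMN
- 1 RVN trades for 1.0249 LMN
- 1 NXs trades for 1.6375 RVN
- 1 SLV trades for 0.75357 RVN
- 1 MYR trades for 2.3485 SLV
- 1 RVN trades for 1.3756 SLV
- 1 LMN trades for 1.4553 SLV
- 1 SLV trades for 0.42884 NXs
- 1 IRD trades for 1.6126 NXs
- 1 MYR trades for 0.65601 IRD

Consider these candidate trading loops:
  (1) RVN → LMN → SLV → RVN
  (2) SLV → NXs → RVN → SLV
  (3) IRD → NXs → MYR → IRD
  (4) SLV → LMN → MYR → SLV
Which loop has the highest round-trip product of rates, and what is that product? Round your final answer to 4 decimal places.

1.1240

(1) 1.0249 × 1.4553 × 0.75357 = 1.12398
(2) 0.42884 × 1.6375 × 1.3756 = 0.96598
(3) 1.6126 × 0.9976 × 0.65601 = 1.05534
(4) 0.71314 × 0.59212 × 2.3485 = 0.99169
Highest is cycle (1) at 1.1240 (>1, arbitrage).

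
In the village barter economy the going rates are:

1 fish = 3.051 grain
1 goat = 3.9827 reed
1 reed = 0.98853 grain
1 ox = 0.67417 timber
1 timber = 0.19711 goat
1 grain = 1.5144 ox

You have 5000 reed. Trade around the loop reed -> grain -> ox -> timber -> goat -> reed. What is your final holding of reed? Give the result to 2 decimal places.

5000 reed × 0.98853 = 4942.65 grain
4942.65 grain × 1.5144 = 7485.14916 ox
7485.14916 ox × 0.67417 = 5046.2630091972 timber
5046.2630091972 timber × 0.19711 = 994.668901742860092 goat
994.668901742860092 goat × 3.9827 = 3961.4678349712888884084 reed

3961.47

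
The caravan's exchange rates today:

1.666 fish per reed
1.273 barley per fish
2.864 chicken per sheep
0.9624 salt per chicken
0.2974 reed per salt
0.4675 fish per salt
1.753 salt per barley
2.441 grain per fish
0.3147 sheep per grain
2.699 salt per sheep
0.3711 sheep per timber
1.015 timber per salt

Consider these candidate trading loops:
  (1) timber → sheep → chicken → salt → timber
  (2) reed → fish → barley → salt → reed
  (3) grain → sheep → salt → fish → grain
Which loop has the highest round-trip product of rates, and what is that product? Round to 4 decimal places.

(1) 0.3711 × 2.864 × 0.9624 × 1.015 = 1.03821
(2) 1.666 × 1.273 × 1.753 × 0.2974 = 1.10567
(3) 0.3147 × 2.699 × 0.4675 × 2.441 = 0.96928
Highest is cycle (2) at 1.1057 (>1, arbitrage).

1.1057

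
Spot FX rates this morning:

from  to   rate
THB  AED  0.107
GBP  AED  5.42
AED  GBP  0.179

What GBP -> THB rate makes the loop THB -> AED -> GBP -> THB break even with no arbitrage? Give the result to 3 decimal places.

52.211

Known legs of the cycle: 0.107 × 0.179 = 0.019153
For no arbitrage the full-cycle product must be 1, so the missing rate is 1 / 0.019153 ≈ 52.21114.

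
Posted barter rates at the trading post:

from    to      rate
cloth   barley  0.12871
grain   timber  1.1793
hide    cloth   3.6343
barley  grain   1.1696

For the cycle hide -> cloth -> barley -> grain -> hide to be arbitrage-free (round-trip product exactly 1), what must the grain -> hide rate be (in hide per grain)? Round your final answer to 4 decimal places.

1.8278

Known legs of the cycle: 3.6343 × 0.12871 × 1.1696 = 0.5471046727088
For no arbitrage the full-cycle product must be 1, so the missing rate is 1 / 0.5471046727088 ≈ 1.827804.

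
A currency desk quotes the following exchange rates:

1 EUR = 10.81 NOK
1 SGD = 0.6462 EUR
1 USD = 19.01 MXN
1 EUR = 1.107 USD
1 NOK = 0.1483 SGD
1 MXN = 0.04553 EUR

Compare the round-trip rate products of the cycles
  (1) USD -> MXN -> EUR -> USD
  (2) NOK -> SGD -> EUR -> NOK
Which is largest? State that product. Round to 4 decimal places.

1.0359

(1) 19.01 × 0.04553 × 1.107 = 0.95814
(2) 0.1483 × 0.6462 × 10.81 = 1.03594
Highest is cycle (2) at 1.0359 (>1, arbitrage).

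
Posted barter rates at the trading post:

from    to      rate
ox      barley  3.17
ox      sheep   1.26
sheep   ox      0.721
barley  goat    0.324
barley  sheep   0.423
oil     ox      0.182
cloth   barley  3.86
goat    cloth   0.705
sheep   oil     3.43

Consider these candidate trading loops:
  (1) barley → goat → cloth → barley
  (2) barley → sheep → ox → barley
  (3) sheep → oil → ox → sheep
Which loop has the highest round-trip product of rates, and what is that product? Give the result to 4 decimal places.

(1) 0.324 × 0.705 × 3.86 = 0.88170
(2) 0.423 × 0.721 × 3.17 = 0.96680
(3) 3.43 × 0.182 × 1.26 = 0.78657
Highest is cycle (2) at 0.9668 (≤1, no arbitrage).

0.9668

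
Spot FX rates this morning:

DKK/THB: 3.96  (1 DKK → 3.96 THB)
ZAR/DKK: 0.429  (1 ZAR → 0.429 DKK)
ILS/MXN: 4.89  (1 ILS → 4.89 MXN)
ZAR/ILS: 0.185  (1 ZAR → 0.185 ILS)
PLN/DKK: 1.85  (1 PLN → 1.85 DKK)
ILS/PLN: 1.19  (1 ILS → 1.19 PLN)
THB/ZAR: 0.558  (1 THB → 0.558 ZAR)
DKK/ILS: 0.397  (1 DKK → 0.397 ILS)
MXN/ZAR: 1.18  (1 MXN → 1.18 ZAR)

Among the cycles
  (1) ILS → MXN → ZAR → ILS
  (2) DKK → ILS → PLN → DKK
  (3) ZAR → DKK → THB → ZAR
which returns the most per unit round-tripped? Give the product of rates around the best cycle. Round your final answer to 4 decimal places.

(1) 4.89 × 1.18 × 0.185 = 1.06749
(2) 0.397 × 1.19 × 1.85 = 0.87400
(3) 0.429 × 3.96 × 0.558 = 0.94795
Highest is cycle (1) at 1.0675 (>1, arbitrage).

1.0675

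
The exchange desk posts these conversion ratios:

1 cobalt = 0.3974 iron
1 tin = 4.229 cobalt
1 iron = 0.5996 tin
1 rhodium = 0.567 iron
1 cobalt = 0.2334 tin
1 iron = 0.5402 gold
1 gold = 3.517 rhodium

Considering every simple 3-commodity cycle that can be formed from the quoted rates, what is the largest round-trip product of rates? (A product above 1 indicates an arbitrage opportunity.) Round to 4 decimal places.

iron→gold→rhodium→iron: 0.5402 × 3.517 × 0.567 = 1.07723
tin→cobalt→iron→tin: 4.229 × 0.3974 × 0.5996 = 1.00769
Maximum is iron→gold→rhodium→iron at 1.0772; arbitrage exists.

1.0772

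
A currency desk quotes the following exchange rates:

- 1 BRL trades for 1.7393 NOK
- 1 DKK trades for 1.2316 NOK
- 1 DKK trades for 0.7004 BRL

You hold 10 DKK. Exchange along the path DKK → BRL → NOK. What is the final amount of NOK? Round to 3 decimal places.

12.182

10 DKK × 0.7004 = 7.004 BRL
7.004 BRL × 1.7393 = 12.1820572 NOK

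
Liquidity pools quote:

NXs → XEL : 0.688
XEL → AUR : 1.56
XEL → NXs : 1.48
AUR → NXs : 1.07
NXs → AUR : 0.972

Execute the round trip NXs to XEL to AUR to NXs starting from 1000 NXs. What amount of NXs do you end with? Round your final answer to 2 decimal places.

1000 NXs × 0.688 = 688 XEL
688 XEL × 1.56 = 1073.28 AUR
1073.28 AUR × 1.07 = 1148.4096 NXs

1148.41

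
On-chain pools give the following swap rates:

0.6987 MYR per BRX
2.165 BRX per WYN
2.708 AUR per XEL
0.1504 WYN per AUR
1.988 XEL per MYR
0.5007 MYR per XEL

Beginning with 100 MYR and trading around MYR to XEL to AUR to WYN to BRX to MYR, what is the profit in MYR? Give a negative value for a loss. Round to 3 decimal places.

22.479

100 MYR × 1.988 = 198.8 XEL
198.8 XEL × 2.708 = 538.3504 AUR
538.3504 AUR × 0.1504 = 80.96790016 WYN
80.96790016 WYN × 2.165 = 175.2955038464 BRX
175.2955038464 BRX × 0.6987 = 122.47896853747968 MYR
Net change: 122.47896853747968 − 100 = 22.47896853747968 MYR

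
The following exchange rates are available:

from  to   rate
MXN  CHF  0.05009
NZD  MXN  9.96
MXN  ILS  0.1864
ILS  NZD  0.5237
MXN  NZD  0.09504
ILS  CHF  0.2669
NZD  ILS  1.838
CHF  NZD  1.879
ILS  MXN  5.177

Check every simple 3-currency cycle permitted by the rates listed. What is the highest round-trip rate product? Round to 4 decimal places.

NZD→MXN→ILS→NZD: 9.96 × 0.1864 × 0.5237 = 0.97227
NZD→MXN→CHF→NZD: 9.96 × 0.05009 × 1.879 = 0.93743
NZD→ILS→CHF→NZD: 1.838 × 0.2669 × 1.879 = 0.92177
NZD→ILS→MXN→NZD: 1.838 × 5.177 × 0.09504 = 0.90434
Maximum is NZD→MXN→ILS→NZD at 0.9723; no arbitrage — every cycle loses value.

0.9723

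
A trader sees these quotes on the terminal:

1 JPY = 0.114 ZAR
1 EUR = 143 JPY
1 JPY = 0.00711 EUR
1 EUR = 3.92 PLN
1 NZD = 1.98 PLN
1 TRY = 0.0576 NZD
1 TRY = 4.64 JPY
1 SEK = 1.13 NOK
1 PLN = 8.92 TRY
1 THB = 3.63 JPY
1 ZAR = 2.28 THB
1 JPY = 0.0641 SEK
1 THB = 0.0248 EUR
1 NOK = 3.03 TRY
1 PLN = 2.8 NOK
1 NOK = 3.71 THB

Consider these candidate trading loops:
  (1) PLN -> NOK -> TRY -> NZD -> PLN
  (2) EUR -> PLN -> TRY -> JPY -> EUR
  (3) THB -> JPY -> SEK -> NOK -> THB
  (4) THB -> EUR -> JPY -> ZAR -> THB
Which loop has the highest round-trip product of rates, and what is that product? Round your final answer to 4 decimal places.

1.1536

(1) 2.8 × 3.03 × 0.0576 × 1.98 = 0.96758
(2) 3.92 × 8.92 × 4.64 × 0.00711 = 1.15356
(3) 3.63 × 0.0641 × 1.13 × 3.71 = 0.97548
(4) 0.0248 × 143 × 0.114 × 2.28 = 0.92178
Highest is cycle (2) at 1.1536 (>1, arbitrage).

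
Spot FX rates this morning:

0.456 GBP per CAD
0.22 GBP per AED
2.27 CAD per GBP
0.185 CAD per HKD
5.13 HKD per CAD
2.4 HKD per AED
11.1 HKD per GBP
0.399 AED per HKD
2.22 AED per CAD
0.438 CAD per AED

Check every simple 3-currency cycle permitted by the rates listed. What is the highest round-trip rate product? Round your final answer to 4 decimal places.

1.1087

CAD→AED→GBP→CAD: 2.22 × 0.22 × 2.27 = 1.10867
HKD→CAD→AED→HKD: 0.185 × 2.22 × 2.4 = 0.98568
HKD→AED→GBP→HKD: 0.399 × 0.22 × 11.1 = 0.97436
HKD→CAD→GBP→HKD: 0.185 × 0.456 × 11.1 = 0.93640
HKD→AED→CAD→HKD: 0.399 × 0.438 × 5.13 = 0.89653
Maximum is CAD→AED→GBP→CAD at 1.1087; arbitrage exists.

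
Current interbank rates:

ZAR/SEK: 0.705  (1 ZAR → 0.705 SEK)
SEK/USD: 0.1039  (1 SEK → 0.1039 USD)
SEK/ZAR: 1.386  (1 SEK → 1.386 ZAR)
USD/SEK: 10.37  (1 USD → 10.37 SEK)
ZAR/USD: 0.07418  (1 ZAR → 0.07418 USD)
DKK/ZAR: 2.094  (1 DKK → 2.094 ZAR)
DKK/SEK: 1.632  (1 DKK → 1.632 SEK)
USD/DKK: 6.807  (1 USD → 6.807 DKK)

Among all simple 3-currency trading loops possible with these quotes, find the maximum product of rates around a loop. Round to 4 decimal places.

1.1542

DKK→SEK→USD→DKK: 1.632 × 0.1039 × 6.807 = 1.15423
SEK→ZAR→USD→SEK: 1.386 × 0.07418 × 10.37 = 1.06618
DKK→ZAR→USD→DKK: 2.094 × 0.07418 × 6.807 = 1.05735
Maximum is DKK→SEK→USD→DKK at 1.1542; arbitrage exists.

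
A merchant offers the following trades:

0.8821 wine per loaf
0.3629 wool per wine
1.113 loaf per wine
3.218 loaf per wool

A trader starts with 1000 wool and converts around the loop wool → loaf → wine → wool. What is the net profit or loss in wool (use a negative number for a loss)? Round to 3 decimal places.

30.127

1000 wool × 3.218 = 3218 loaf
3218 loaf × 0.8821 = 2838.5978 wine
2838.5978 wine × 0.3629 = 1030.12714162 wool
Net change: 1030.12714162 − 1000 = 30.12714162 wool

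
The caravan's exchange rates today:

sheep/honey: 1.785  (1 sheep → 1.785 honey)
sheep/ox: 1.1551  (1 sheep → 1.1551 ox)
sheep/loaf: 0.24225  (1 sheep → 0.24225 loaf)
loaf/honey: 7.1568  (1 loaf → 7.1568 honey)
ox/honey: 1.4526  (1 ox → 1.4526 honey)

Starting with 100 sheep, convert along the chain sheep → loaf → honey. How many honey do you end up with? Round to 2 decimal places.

100 sheep × 0.24225 = 24.225 loaf
24.225 loaf × 7.1568 = 173.37348 honey

173.37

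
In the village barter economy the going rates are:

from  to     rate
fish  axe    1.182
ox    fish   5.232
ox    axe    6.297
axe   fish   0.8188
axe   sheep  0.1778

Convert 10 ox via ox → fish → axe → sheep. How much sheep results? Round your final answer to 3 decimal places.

10 ox × 5.232 = 52.32 fish
52.32 fish × 1.182 = 61.84224 axe
61.84224 axe × 0.1778 = 10.995550272 sheep

10.996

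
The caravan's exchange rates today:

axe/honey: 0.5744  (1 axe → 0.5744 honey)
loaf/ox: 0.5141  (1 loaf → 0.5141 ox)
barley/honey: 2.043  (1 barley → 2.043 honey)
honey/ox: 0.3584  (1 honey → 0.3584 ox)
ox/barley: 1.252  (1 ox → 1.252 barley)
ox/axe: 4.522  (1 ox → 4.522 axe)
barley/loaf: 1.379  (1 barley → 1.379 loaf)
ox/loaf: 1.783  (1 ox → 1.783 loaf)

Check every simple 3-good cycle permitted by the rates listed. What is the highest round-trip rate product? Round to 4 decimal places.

0.9309

axe→honey→ox→axe: 0.5744 × 0.3584 × 4.522 = 0.93092
ox→barley→honey→ox: 1.252 × 2.043 × 0.3584 = 0.91673
ox→barley→loaf→ox: 1.252 × 1.379 × 0.5141 = 0.88760
Maximum is axe→honey→ox→axe at 0.9309; no arbitrage — every cycle loses value.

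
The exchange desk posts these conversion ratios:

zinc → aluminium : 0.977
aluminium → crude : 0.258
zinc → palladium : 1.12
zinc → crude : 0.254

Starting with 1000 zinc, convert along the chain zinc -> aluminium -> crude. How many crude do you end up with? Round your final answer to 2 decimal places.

1000 zinc × 0.977 = 977 aluminium
977 aluminium × 0.258 = 252.066 crude

252.07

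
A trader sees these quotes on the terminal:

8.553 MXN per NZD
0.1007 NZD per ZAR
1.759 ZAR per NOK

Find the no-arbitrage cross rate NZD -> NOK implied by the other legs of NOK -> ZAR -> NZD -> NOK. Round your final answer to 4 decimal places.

Known legs of the cycle: 1.759 × 0.1007 = 0.1771313
For no arbitrage the full-cycle product must be 1, so the missing rate is 1 / 0.1771313 ≈ 5.645530.

5.6455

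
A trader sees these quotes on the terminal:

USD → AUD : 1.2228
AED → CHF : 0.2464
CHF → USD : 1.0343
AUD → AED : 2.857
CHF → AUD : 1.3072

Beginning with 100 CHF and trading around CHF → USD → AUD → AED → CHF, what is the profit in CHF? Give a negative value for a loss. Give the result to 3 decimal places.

-10.967

100 CHF × 1.0343 = 103.43 USD
103.43 USD × 1.2228 = 126.474204 AUD
126.474204 AUD × 2.857 = 361.336800828 AED
361.336800828 AED × 0.2464 = 89.0333877240192 CHF
Net change: 89.0333877240192 − 100 = -10.9666122759808 CHF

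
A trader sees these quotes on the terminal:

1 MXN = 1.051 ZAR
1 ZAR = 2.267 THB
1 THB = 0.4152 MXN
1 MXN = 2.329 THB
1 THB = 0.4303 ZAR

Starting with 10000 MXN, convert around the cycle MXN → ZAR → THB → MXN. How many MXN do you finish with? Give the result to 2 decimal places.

10000 MXN × 1.051 = 10510 ZAR
10510 ZAR × 2.267 = 23826.17 THB
23826.17 THB × 0.4152 = 9892.625784 MXN

9892.63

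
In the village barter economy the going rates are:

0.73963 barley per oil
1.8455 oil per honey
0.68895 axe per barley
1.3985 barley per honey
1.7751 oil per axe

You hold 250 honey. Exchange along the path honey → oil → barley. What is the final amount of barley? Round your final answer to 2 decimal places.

250 honey × 1.8455 = 461.375 oil
461.375 oil × 0.73963 = 341.24679125 barley

341.25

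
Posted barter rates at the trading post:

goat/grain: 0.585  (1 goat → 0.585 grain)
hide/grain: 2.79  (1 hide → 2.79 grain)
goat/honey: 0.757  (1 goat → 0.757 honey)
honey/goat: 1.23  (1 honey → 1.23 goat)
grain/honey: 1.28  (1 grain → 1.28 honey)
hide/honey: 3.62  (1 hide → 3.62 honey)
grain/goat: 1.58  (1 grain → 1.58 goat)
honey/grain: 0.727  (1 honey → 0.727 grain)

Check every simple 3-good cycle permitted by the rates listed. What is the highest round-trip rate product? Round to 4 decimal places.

0.9210

grain→honey→goat→grain: 1.28 × 1.23 × 0.585 = 0.92102
grain→goat→honey→grain: 1.58 × 0.757 × 0.727 = 0.86954
Maximum is grain→honey→goat→grain at 0.9210; no arbitrage — every cycle loses value.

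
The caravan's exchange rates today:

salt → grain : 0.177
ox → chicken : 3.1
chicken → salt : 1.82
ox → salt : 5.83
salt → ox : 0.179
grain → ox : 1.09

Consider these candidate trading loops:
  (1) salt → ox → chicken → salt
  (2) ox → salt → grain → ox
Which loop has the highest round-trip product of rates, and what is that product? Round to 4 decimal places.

1.1248

(1) 0.179 × 3.1 × 1.82 = 1.00992
(2) 5.83 × 0.177 × 1.09 = 1.12478
Highest is cycle (2) at 1.1248 (>1, arbitrage).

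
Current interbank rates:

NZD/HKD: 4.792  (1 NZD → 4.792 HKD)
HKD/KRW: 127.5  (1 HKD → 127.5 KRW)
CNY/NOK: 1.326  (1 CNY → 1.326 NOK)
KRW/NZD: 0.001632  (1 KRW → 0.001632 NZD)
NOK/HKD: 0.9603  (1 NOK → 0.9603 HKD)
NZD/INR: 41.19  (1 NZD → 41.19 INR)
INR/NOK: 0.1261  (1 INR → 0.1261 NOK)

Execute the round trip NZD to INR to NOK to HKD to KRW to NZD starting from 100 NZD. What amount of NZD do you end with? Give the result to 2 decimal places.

103.79

100 NZD × 41.19 = 4119 INR
4119 INR × 0.1261 = 519.4059 NOK
519.4059 NOK × 0.9603 = 498.78548577 HKD
498.78548577 HKD × 127.5 = 63595.149435675 KRW
63595.149435675 KRW × 0.001632 = 103.7872838790216 NZD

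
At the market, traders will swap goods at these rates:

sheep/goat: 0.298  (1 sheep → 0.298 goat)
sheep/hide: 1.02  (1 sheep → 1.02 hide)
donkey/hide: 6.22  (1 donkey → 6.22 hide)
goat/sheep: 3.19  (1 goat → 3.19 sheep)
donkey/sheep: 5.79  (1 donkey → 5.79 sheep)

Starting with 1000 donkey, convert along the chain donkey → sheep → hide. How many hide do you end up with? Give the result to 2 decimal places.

5905.80

1000 donkey × 5.79 = 5790 sheep
5790 sheep × 1.02 = 5905.8 hide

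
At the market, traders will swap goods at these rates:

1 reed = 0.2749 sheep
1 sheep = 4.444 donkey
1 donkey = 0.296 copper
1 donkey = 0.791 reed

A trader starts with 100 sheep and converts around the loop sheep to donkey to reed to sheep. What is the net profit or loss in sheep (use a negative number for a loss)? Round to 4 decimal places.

100 sheep × 4.444 = 444.4 donkey
444.4 donkey × 0.791 = 351.5204 reed
351.5204 reed × 0.2749 = 96.63295796 sheep
Net change: 96.63295796 − 100 = -3.36704204 sheep

-3.3670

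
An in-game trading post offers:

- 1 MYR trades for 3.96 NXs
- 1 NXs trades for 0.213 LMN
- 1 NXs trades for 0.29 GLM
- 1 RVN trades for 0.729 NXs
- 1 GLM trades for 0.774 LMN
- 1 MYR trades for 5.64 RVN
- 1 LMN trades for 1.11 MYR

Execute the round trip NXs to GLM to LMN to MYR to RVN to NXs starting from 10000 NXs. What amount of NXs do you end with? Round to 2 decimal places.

10000 NXs × 0.29 = 2900 GLM
2900 GLM × 0.774 = 2244.6 LMN
2244.6 LMN × 1.11 = 2491.506 MYR
2491.506 MYR × 5.64 = 14052.09384 RVN
14052.09384 RVN × 0.729 = 10243.97640936 NXs

10243.98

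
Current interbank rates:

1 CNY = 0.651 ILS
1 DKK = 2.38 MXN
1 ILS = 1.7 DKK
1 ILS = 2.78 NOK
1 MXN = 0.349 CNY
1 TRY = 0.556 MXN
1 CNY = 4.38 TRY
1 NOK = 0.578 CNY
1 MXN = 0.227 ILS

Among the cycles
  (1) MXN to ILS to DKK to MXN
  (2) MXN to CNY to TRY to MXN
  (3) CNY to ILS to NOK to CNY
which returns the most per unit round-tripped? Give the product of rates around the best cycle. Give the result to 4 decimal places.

1.0461

(1) 0.227 × 1.7 × 2.38 = 0.91844
(2) 0.349 × 4.38 × 0.556 = 0.84991
(3) 0.651 × 2.78 × 0.578 = 1.04605
Highest is cycle (3) at 1.0461 (>1, arbitrage).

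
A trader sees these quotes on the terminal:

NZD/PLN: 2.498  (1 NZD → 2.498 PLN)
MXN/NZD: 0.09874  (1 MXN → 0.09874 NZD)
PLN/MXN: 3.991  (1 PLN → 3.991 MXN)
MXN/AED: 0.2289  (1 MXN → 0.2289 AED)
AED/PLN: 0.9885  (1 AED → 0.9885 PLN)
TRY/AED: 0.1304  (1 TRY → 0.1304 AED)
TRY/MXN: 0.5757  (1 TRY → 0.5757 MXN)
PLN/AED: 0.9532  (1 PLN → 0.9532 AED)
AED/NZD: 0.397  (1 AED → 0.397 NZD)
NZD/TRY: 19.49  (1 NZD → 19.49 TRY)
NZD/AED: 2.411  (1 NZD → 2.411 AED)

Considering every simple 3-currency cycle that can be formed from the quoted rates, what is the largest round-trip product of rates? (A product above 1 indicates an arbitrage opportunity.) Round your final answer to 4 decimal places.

TRY→MXN→NZD→TRY: 0.5757 × 0.09874 × 19.49 = 1.10790
TRY→AED→NZD→TRY: 0.1304 × 0.397 × 19.49 = 1.00897
PLN→MXN→NZD→PLN: 3.991 × 0.09874 × 2.498 = 0.98439
PLN→AED→NZD→PLN: 0.9532 × 0.397 × 2.498 = 0.94529
PLN→MXN→AED→PLN: 3.991 × 0.2289 × 0.9885 = 0.90303
Maximum is TRY→MXN→NZD→TRY at 1.1079; arbitrage exists.

1.1079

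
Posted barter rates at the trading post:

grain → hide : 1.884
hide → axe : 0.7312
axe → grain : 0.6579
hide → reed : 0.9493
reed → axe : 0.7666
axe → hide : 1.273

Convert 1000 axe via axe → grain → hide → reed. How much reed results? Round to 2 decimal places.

1000 axe × 0.6579 = 657.9 grain
657.9 grain × 1.884 = 1239.4836 hide
1239.4836 hide × 0.9493 = 1176.64178148 reed

1176.64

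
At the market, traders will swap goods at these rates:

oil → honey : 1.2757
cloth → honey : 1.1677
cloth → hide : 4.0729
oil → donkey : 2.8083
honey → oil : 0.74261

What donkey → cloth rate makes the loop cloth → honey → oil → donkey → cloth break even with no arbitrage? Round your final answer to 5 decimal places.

0.41064

Known legs of the cycle: 1.1677 × 0.74261 × 2.8083 = 2.4352052608851
For no arbitrage the full-cycle product must be 1, so the missing rate is 1 / 2.4352052608851 ≈ 0.4106430.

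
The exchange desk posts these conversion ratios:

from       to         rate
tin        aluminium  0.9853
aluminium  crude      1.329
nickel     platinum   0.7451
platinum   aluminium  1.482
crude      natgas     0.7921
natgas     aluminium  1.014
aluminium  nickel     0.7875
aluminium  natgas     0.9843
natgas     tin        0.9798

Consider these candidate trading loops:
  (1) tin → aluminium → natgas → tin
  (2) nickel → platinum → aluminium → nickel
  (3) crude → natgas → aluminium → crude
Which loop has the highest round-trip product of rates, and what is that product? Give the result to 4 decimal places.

1.0674

(1) 0.9853 × 0.9843 × 0.9798 = 0.95024
(2) 0.7451 × 1.482 × 0.7875 = 0.86959
(3) 0.7921 × 1.014 × 1.329 = 1.06744
Highest is cycle (3) at 1.0674 (>1, arbitrage).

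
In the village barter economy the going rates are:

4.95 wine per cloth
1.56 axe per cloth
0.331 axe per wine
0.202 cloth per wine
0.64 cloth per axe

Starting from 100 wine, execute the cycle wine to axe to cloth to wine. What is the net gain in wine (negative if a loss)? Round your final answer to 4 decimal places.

4.8608

100 wine × 0.331 = 33.1 axe
33.1 axe × 0.64 = 21.184 cloth
21.184 cloth × 4.95 = 104.8608 wine
Net change: 104.8608 − 100 = 4.8608 wine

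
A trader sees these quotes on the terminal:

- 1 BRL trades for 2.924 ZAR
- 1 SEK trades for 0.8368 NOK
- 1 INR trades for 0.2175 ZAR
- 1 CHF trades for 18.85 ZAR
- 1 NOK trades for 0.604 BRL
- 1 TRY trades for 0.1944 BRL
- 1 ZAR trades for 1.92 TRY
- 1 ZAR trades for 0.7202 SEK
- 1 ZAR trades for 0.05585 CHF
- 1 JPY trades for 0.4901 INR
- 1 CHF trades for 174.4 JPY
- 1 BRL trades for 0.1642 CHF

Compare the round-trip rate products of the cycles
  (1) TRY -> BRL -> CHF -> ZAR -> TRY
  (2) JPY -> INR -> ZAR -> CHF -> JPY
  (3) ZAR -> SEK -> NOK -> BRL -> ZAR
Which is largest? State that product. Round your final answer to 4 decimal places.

(1) 0.1944 × 0.1642 × 18.85 × 1.92 = 1.15527
(2) 0.4901 × 0.2175 × 0.05585 × 174.4 = 1.03828
(3) 0.7202 × 0.8368 × 0.604 × 2.924 = 1.06436
Highest is cycle (1) at 1.1553 (>1, arbitrage).

1.1553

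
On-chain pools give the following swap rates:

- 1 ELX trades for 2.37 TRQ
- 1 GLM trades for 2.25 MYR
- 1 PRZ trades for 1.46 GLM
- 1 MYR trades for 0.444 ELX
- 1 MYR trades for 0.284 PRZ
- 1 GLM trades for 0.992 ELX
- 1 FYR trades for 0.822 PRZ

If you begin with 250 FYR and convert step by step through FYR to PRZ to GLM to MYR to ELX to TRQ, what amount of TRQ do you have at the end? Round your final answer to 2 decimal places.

710.36

250 FYR × 0.822 = 205.5 PRZ
205.5 PRZ × 1.46 = 300.03 GLM
300.03 GLM × 2.25 = 675.0675 MYR
675.0675 MYR × 0.444 = 299.72997 ELX
299.72997 ELX × 2.37 = 710.3600289 TRQ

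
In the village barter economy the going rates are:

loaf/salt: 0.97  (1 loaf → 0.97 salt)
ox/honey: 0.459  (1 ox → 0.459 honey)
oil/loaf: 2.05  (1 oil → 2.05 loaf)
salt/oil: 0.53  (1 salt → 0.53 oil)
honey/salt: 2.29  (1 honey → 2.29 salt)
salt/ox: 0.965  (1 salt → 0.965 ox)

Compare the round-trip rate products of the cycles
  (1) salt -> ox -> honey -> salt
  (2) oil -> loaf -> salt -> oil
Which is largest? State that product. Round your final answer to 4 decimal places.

(1) 0.965 × 0.459 × 2.29 = 1.01432
(2) 2.05 × 0.97 × 0.53 = 1.05391
Highest is cycle (2) at 1.0539 (>1, arbitrage).

1.0539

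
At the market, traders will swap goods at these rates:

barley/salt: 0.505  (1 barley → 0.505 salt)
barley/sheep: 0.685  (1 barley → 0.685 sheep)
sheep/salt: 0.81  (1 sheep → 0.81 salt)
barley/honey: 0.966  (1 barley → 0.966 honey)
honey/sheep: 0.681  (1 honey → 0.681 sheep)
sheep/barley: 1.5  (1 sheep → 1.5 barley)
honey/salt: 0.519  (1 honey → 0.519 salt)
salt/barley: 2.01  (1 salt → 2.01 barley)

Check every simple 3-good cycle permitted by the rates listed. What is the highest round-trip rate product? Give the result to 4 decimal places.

1.1152

sheep→salt→barley→sheep: 0.81 × 2.01 × 0.685 = 1.11525
barley→honey→salt→barley: 0.966 × 0.519 × 2.01 = 1.00772
sheep→barley→honey→sheep: 1.5 × 0.966 × 0.681 = 0.98677
Maximum is sheep→salt→barley→sheep at 1.1152; arbitrage exists.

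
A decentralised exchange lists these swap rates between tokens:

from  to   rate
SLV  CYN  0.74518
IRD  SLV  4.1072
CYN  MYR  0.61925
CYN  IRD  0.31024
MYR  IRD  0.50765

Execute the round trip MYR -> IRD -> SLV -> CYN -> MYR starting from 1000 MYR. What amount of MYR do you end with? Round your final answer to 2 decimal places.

1000 MYR × 0.50765 = 507.65 IRD
507.65 IRD × 4.1072 = 2085.02008 SLV
2085.02008 SLV × 0.74518 = 1553.7152632144 CYN
1553.7152632144 CYN × 0.61925 = 962.1381767455172 MYR

962.14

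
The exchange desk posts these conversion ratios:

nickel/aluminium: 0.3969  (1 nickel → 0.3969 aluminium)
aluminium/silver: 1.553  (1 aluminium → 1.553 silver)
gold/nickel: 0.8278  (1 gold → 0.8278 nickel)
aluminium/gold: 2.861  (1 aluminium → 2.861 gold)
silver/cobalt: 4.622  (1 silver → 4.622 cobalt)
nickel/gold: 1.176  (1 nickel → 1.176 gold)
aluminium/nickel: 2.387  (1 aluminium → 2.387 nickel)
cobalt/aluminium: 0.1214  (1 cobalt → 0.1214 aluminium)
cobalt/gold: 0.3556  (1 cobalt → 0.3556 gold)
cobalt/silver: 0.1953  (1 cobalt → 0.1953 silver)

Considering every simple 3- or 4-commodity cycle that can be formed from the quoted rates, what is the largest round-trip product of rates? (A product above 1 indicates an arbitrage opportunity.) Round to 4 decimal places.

aluminium→gold→nickel→aluminium: 2.861 × 0.8278 × 0.3969 = 0.93999
aluminium→silver→cobalt→aluminium: 1.553 × 4.622 × 0.1214 = 0.87141
Maximum is aluminium→gold→nickel→aluminium at 0.9400; no arbitrage — every cycle loses value.

0.9400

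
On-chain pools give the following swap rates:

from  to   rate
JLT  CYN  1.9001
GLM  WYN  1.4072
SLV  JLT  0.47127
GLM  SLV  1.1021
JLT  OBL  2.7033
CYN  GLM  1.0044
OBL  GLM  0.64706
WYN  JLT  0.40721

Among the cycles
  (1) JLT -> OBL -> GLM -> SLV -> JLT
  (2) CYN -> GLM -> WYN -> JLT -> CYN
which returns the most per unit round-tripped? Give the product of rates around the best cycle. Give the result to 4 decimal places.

1.0936

(1) 2.7033 × 0.64706 × 1.1021 × 0.47127 = 0.90851
(2) 1.0044 × 1.4072 × 0.40721 × 1.9001 = 1.09360
Highest is cycle (2) at 1.0936 (>1, arbitrage).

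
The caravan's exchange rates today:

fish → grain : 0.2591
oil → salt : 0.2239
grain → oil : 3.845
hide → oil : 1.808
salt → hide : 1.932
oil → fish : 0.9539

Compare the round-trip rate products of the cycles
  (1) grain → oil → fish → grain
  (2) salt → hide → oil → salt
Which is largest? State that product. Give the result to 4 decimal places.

0.9503

(1) 3.845 × 0.9539 × 0.2591 = 0.95031
(2) 1.932 × 1.808 × 0.2239 = 0.78210
Highest is cycle (1) at 0.9503 (≤1, no arbitrage).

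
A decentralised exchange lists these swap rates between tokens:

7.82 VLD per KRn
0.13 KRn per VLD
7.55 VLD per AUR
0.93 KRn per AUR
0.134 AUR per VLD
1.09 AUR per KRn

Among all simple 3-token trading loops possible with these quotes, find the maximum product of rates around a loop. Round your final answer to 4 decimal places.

1.0698

KRn→AUR→VLD→KRn: 1.09 × 7.55 × 0.13 = 1.06984
KRn→VLD→AUR→KRn: 7.82 × 0.134 × 0.93 = 0.97453
Maximum is KRn→AUR→VLD→KRn at 1.0698; arbitrage exists.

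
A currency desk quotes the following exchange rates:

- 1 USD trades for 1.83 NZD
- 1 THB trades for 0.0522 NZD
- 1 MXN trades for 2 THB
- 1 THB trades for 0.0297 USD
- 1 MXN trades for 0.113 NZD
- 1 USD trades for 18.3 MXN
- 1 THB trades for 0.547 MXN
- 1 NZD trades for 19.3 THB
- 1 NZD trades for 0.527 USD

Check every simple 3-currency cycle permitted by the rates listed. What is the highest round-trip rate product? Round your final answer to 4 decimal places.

NZD→THB→MXN→NZD: 19.3 × 0.547 × 0.113 = 1.19295
USD→MXN→NZD→USD: 18.3 × 0.113 × 0.527 = 1.08978
USD→MXN→THB→USD: 18.3 × 2 × 0.0297 = 1.08702
USD→NZD→THB→USD: 1.83 × 19.3 × 0.0297 = 1.04897
Maximum is NZD→THB→MXN→NZD at 1.1930; arbitrage exists.

1.1930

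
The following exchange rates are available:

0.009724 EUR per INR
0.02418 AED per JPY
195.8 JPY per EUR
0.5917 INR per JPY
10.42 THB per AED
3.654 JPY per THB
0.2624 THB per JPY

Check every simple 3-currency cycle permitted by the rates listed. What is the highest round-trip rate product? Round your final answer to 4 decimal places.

JPY→INR→EUR→JPY: 0.5917 × 0.009724 × 195.8 = 1.12657
THB→JPY→AED→THB: 3.654 × 0.02418 × 10.42 = 0.92065
Maximum is JPY→INR→EUR→JPY at 1.1266; arbitrage exists.

1.1266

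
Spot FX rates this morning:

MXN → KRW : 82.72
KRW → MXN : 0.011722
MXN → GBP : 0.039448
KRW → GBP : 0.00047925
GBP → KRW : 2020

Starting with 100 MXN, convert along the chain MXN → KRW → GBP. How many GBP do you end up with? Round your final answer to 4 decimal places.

3.9644

100 MXN × 82.72 = 8272 KRW
8272 KRW × 0.00047925 = 3.964356 GBP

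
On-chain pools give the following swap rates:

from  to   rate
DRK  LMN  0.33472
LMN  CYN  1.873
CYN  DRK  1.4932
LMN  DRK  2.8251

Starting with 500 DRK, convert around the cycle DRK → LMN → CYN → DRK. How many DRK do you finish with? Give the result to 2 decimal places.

500 DRK × 0.33472 = 167.36 LMN
167.36 LMN × 1.873 = 313.46528 CYN
313.46528 CYN × 1.4932 = 468.066356096 DRK

468.07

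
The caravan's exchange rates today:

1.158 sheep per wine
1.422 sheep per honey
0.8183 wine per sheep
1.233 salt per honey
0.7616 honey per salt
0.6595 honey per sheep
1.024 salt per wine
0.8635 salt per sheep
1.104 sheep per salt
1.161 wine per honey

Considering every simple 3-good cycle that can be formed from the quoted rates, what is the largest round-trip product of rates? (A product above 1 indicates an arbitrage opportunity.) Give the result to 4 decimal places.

0.9352

sheep→salt→honey→sheep: 0.8635 × 0.7616 × 1.422 = 0.93517
sheep→wine→salt→sheep: 0.8183 × 1.024 × 1.104 = 0.92508
salt→honey→wine→salt: 0.7616 × 1.161 × 1.024 = 0.90544
sheep→honey→salt→sheep: 0.6595 × 1.233 × 1.104 = 0.89773
sheep→honey→wine→sheep: 0.6595 × 1.161 × 1.158 = 0.88666
Maximum is sheep→salt→honey→sheep at 0.9352; no arbitrage — every cycle loses value.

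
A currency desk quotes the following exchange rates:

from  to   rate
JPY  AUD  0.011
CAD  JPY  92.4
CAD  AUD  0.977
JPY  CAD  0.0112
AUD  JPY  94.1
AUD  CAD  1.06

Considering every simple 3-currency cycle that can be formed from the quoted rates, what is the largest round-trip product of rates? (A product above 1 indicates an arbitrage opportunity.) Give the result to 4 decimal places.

AUD→CAD→JPY→AUD: 1.06 × 92.4 × 0.011 = 1.07738
AUD→JPY→CAD→AUD: 94.1 × 0.0112 × 0.977 = 1.02968
Maximum is AUD→CAD→JPY→AUD at 1.0774; arbitrage exists.

1.0774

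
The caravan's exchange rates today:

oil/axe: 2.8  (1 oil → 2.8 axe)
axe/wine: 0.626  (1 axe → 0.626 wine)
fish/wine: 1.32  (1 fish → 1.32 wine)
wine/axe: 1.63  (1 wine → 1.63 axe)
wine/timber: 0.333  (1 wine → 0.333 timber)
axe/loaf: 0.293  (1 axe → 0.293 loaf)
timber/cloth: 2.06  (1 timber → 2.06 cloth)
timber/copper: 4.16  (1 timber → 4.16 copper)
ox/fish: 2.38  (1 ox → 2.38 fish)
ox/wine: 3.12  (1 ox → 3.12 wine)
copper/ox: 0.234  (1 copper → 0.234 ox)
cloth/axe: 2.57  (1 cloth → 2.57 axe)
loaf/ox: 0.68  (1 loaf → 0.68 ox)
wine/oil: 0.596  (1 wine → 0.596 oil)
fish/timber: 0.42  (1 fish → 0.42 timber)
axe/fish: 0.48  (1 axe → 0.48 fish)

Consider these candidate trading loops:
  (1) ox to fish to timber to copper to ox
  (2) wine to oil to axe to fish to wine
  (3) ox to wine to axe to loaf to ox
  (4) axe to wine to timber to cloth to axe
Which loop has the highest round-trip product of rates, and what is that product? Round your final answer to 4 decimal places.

1.1036

(1) 2.38 × 0.42 × 4.16 × 0.234 = 0.97305
(2) 0.596 × 2.8 × 0.48 × 1.32 = 1.05735
(3) 3.12 × 1.63 × 0.293 × 0.68 = 1.01325
(4) 0.626 × 0.333 × 2.06 × 2.57 = 1.10362
Highest is cycle (4) at 1.1036 (>1, arbitrage).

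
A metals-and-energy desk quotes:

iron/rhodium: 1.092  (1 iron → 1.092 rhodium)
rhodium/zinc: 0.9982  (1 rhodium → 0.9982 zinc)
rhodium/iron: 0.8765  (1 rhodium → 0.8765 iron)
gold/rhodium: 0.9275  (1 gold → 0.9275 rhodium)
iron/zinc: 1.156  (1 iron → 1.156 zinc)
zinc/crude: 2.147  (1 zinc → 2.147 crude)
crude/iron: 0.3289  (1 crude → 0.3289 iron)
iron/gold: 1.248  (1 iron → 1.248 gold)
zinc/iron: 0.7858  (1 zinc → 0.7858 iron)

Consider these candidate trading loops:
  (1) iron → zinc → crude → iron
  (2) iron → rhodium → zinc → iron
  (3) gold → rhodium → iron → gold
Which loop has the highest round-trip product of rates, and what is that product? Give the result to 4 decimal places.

1.0146

(1) 1.156 × 2.147 × 0.3289 = 0.81631
(2) 1.092 × 0.9982 × 0.7858 = 0.85655
(3) 0.9275 × 0.8765 × 1.248 = 1.01457
Highest is cycle (3) at 1.0146 (>1, arbitrage).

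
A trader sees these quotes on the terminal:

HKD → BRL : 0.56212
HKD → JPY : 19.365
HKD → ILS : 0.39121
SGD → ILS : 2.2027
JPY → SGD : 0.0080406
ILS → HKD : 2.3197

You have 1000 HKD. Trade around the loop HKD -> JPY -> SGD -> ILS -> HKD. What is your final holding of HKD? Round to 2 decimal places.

795.60

1000 HKD × 19.365 = 19365 JPY
19365 JPY × 0.0080406 = 155.706219 SGD
155.706219 SGD × 2.2027 = 342.9740885913 ILS
342.9740885913 ILS × 2.3197 = 795.59699330523861 HKD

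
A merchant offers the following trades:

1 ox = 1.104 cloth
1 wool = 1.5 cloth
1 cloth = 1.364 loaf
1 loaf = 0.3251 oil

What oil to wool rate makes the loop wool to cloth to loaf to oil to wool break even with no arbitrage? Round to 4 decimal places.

Known legs of the cycle: 1.5 × 1.364 × 0.3251 = 0.6651546
For no arbitrage the full-cycle product must be 1, so the missing rate is 1 / 0.6651546 ≈ 1.503410.

1.5034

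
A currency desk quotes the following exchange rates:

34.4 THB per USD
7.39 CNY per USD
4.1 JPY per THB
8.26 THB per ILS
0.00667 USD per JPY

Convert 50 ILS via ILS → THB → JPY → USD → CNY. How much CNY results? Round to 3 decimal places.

83.465

50 ILS × 8.26 = 413 THB
413 THB × 4.1 = 1693.3 JPY
1693.3 JPY × 0.00667 = 11.294311 USD
11.294311 USD × 7.39 = 83.46495829 CNY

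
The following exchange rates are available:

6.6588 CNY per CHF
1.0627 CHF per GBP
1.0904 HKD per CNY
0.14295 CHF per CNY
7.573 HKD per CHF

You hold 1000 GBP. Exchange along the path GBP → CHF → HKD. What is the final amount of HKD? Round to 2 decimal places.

8047.83

1000 GBP × 1.0627 = 1062.7 CHF
1062.7 CHF × 7.573 = 8047.8271 HKD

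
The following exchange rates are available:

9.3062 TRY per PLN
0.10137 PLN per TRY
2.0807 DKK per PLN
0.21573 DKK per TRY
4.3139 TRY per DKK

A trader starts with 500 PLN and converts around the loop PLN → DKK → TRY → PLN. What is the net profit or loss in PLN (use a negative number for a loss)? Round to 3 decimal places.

500 PLN × 2.0807 = 1040.35 DKK
1040.35 DKK × 4.3139 = 4487.965865 TRY
4487.965865 TRY × 0.10137 = 454.94509973505 PLN
Net change: 454.94509973505 − 500 = -45.05490026495 PLN

-45.055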